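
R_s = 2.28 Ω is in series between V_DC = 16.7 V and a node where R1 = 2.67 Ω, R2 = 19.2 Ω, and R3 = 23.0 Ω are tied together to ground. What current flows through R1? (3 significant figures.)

I ≈ 3.02 A

Combine the parallel branches: R_p = (1/2.67 + 1/19.2 + 1/23.0)⁻¹ = 2.127 Ω.
V_A by voltage divider: V_A = 16.7 × 2.127/(2.28 + 2.127) = 8.061 V.
Branch current I = V_A/R1 = 8.061/2.67 = 3.019 A.
(Check via current divider: I_total = 3.789 A; share G_k/ΣG = 0.7967 → same result.)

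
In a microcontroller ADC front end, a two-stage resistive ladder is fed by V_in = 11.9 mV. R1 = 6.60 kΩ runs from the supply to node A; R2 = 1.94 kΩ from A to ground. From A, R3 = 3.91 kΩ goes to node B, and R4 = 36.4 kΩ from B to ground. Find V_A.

Looking into the second stage from A: R3 + R4 = 40.31 kΩ appears in parallel with R2.
Effective lower resistance at A: R2 ‖ 40.31 = 1.851 kΩ.
V_A = 11.9 × 1.851/(6.60 + 1.851) = 2.606 mV.

V_A ≈ 2.61 mV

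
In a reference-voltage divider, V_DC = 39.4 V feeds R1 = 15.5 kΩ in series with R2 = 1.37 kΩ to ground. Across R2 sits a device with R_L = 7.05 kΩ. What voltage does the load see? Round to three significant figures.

First combine the lower leg with the load: R2 ‖ R_L = 1.147 kΩ.
Voltage divider with the loaded lower leg: V_out = 39.4 × 1.147/(15.5 + 1.147) = 39.4 × 0.06891 = 2.715 V.
(Unloaded it would be 3.20 V; the load pulls it down.)

V_out ≈ 2.71 V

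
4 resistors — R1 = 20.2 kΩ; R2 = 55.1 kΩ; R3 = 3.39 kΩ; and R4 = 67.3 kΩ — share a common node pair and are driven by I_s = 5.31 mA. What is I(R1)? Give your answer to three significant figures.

Conductances: ΣG = 1/20.2 + 1/55.1 + 1/3.39 + 1/67.3 = 0.3775 (1/kΩ).
R1 takes the fraction G_k/ΣG = 0.04950/0.3775 = 0.1311, so I = 5.31 × 0.1311 = 0.6964 mA.

I ≈ 0.696 mA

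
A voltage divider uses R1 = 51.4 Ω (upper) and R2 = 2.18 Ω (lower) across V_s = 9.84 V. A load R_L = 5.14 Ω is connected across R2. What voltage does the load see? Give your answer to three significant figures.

V_out ≈ 0.285 V

First combine the lower leg with the load: R2 ‖ R_L = 1.531 Ω.
Voltage divider with the loaded lower leg: V_out = 9.84 × 1.531/(51.4 + 1.531) = 9.84 × 0.02892 = 0.2846 V.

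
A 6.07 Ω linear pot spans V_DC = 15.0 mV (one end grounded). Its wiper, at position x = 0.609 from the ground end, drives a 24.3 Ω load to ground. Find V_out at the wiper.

Lower segment x·R_p = 3.697 Ω; upper segment (1−x)·R_p = 2.373 Ω.
R_L loads the lower segment: effective lower R = 3.209 Ω.
Loaded-divider output: V_out = 15.0 × 0.5748 = 8.622 mV.

V_out ≈ 8.62 mV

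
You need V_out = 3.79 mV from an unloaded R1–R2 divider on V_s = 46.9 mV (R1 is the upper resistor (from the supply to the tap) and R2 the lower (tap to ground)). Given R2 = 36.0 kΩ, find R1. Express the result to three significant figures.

R1 ≈ 409 kΩ

Required fraction k = V_out/V_s = 0.08081.
Rearranging, R1 = R2·(1−k)/k = 36.0 × 11.37 = 409.5 kΩ.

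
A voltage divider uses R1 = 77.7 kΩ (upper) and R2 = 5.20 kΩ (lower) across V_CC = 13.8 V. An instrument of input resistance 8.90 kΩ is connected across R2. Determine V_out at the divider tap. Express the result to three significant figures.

V_out ≈ 0.559 V

R2 ‖ R_L = (5.20 × 8.90)/(5.20 + 8.90) = 3.282 kΩ.
Voltage divider with the loaded lower leg: V_out = 13.8 × 3.282/(77.7 + 3.282) = 13.8 × 0.04053 = 0.5593 V.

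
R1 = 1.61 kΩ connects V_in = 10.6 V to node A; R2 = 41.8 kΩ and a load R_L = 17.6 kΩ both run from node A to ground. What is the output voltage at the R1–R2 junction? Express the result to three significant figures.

The load sits in parallel with R2, giving an effective lower resistance R2' = R2·R_L/(R2+R_L) = 12.39 kΩ.
Now apply the divider: V_out = 10.6 × 0.8850 = 9.381 V.

V_out ≈ 9.38 V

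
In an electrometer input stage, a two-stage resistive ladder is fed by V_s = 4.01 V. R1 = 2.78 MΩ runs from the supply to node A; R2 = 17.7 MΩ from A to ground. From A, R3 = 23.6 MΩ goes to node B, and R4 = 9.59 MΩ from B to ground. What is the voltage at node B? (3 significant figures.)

V_B ≈ 0.934 V

The second stage (R3 + R4 = 33.19 MΩ) loads node A in parallel with R2.
Effective lower resistance at A: R2 ‖ 33.19 = 11.54 MΩ.
V_A = 4.01 × 11.54/(2.78 + 11.54) = 3.232 V.
Stage 2 is unloaded, so V_B = V_A · R4/(R3+R4) = 3.232 × 9.59/33.19 = 0.9338 V.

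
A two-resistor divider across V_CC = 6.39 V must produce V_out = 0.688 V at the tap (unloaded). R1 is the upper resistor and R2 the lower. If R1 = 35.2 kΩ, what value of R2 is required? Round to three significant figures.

R2 ≈ 4.25 kΩ

Required fraction k = V_out/V_CC = 0.1077.
R2 = R1 · 0.1077/(1 − 0.1077) = 4.247 kΩ.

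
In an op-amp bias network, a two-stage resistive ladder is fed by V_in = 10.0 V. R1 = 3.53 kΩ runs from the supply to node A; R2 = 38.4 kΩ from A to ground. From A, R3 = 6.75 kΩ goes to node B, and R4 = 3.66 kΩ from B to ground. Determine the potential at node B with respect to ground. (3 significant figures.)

The second stage (R3 + R4 = 10.41 kΩ) loads node A in parallel with R2.
R2 ‖ (R3+R4) = 8.190 kΩ.
V_A = 10.0 × 8.190/(3.53 + 8.190) = 6.988 V.
Then the unloaded second divider: V_B = V_A × R4/(R3+R4) = 6.988 × 0.3516 = 2.457 V.

V_B ≈ 2.46 V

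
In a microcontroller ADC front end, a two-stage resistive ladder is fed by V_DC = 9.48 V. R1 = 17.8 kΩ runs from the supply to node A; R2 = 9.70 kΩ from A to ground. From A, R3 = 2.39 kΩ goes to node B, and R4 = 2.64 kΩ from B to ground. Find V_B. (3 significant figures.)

V_B ≈ 0.781 V

Looking into the second stage from A: R3 + R4 = 5.030 kΩ appears in parallel with R2.
Effective lower resistance at A: R2 ‖ 5.030 = 3.312 kΩ.
V_A = 9.48 × 3.312/(17.8 + 3.312) = 1.487 V.
Then the unloaded second divider: V_B = V_A × R4/(R3+R4) = 1.487 × 0.5249 = 0.7806 V.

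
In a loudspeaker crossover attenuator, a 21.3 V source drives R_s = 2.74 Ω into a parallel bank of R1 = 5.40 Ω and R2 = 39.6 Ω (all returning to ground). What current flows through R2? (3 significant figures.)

Combine the parallel branches: R_p = (1/5.40 + 1/39.6)⁻¹ = 4.752 Ω.
V_A = 21.3 × 4.752/7.492 = 13.51 V.
I(R2) = V_A / R2 = 13.51/39.6 = 0.3412 A.
(Check via current divider: I_total = 2.843 A; share G_k/ΣG = 0.1200 → same result.)

I ≈ 0.341 A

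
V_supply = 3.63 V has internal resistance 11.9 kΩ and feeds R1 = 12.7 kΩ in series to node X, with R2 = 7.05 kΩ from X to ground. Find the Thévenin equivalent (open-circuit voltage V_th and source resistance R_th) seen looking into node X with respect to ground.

R1' = 11.9 + 12.7 = 24.60 kΩ (source resistance + R1).
Open-circuit (no load on X): V_th = V_supply · R2/(R1' + R2) = 3.63 × 7.05/(24.60 + 7.05) = 0.8086 V.
Zeroing V_supply shorts the top of R1' to ground, so R_th = R1' ‖ R2 = 5.480 kΩ.

V_th ≈ 0.809 V, R_th ≈ 5.48 kΩ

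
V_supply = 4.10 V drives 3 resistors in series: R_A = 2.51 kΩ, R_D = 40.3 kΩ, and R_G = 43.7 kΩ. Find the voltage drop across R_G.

V ≈ 2.07 V

Series total: ΣR = 2.51 + 40.3 + 43.7 = 86.51 kΩ.
V = V_supply · R/ΣR = 4.10 × 0.5051 = 2.071 V.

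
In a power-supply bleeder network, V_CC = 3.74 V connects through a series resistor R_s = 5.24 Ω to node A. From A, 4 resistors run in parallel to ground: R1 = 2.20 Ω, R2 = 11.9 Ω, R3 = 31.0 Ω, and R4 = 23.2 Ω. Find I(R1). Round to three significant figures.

I ≈ 0.403 A

Combine the parallel branches: R_p = (1/2.20 + 1/11.9 + 1/31.0 + 1/23.2)⁻¹ = 1.629 Ω.
V_A by voltage divider: V_A = 3.74 × 1.629/(5.24 + 1.629) = 0.8869 V.
I(R1) = V_A / R1 = 0.8869/2.20 = 0.4031 A.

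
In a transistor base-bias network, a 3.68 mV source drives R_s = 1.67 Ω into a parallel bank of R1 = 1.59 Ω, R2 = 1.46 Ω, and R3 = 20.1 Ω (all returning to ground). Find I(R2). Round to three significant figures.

Parallel bank: R_p = 1/(1/1.59 + 1/1.46 + 1/20.1) = 0.7333 Ω.
Node voltage V_A = V_DC · R_p/(R_s + R_p) = 3.68 × 0.3051 = 1.123 mV.
I(R2) = V_A / R2 = 1.123/1.46 = 0.7691 mA.
(Equivalently: I_total = 1.531 mA, then current-divider fraction G_k/ΣG = 0.5023.)

I ≈ 0.769 mA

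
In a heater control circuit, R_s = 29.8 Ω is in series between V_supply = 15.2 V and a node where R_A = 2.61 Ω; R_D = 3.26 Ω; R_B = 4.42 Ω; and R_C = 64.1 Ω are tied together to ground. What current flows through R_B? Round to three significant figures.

I ≈ 0.120 A

Parallel bank: R_p = 1/(1/2.61 + 1/3.26 + 1/4.42 + 1/64.1) = 1.073 Ω.
V_A by voltage divider: V_A = 15.2 × 1.073/(29.8 + 1.073) = 0.5284 V.
Branch current I = V_A/R_B = 0.5284/4.42 = 0.1195 A.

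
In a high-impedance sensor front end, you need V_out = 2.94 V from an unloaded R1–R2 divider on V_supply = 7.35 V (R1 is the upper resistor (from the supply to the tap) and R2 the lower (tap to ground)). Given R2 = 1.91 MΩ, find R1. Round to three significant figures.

R1 ≈ 2.86 MΩ

The divider ratio is R2/(R1+R2) = 2.94/7.35 = 0.4000.
Rearranging, R1 = R2·(1−k)/k = 1.91 × 1.500 = 2.865 MΩ.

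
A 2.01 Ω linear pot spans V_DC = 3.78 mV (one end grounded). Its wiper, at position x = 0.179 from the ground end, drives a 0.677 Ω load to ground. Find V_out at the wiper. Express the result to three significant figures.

V_out ≈ 0.471 mV

Lower segment x·R_p = 0.3598 Ω; upper segment (1−x)·R_p = 1.650 Ω.
(x·R_p) ‖ R_L = 0.2349 Ω.
Loaded-divider output: V_out = 3.78 × 0.1246 = 0.4711 mV.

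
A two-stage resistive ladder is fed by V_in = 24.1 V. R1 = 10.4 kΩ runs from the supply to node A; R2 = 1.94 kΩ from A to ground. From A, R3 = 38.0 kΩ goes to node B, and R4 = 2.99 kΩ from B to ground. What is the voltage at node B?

Looking into the second stage from A: R3 + R4 = 40.99 kΩ appears in parallel with R2.
Effective lower resistance at A: R2 ‖ 40.99 = 1.852 kΩ.
First divider: V_A = V_in · 1.852/(10.4 + 1.852) = 3.643 V.
Stage 2 is unloaded, so V_B = V_A · R4/(R3+R4) = 3.643 × 2.99/40.99 = 0.2658 V.

V_B ≈ 0.266 V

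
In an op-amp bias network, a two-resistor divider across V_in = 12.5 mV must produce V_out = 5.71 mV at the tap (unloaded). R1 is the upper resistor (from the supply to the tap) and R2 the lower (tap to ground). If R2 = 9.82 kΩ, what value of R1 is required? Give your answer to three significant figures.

V_out/V_in = R2/(R1+R2) = 0.4568.
Rearranging, R1 = R2·(1−k)/k = 9.82 × 1.189 = 11.68 kΩ.

R1 ≈ 11.7 kΩ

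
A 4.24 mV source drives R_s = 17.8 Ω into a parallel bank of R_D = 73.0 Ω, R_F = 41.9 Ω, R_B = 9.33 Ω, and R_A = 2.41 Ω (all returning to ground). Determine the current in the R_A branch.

Equivalent of the parallel group: R_p = 1.787 Ω.
V_A = 4.24 × 1.787/19.59 = 0.3868 mV.
Branch current I = V_A/R_A = 0.3868/2.41 = 0.1605 mA.
(Equivalently: I_total = 0.2165 mA, then current-divider fraction G_k/ΣG = 0.7414.)

I ≈ 0.160 mA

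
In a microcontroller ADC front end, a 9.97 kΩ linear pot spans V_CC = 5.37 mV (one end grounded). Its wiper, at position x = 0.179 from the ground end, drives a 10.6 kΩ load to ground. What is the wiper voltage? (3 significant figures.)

V_out ≈ 0.844 mV

Lower segment x·R_p = 1.785 kΩ; upper segment (1−x)·R_p = 8.185 kΩ.
R_L loads the lower segment: effective lower R = 1.527 kΩ.
V_out = 5.37 × 1.527/(8.185 + 1.527) = 0.8445 mV.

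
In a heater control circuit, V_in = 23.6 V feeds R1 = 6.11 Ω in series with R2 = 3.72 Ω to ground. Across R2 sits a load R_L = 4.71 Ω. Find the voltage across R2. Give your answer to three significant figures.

V_out ≈ 5.99 V

R2 ‖ R_L = (3.72 × 4.71)/(3.72 + 4.71) = 2.078 Ω.
Then V_out = V_in · R2'/(R1 + R2') = 23.6 × 2.078/8.188 = 5.990 V.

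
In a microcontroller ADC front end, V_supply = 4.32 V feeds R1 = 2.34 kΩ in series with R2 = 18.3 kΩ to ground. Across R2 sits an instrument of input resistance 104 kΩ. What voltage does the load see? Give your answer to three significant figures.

V_out ≈ 3.76 V

First combine the lower leg with the load: R2 ‖ R_L = 15.56 kΩ.
Voltage divider with the loaded lower leg: V_out = 4.32 × 15.56/(2.34 + 15.56) = 4.32 × 0.8693 = 3.755 V.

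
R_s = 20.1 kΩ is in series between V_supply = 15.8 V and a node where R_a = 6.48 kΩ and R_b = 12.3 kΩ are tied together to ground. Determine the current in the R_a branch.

Equivalent of the parallel group: R_p = 4.244 kΩ.
V_A = 15.8 × 4.244/24.34 = 2.755 V.
I(R_a) = V_A / R_a = 2.755/6.48 = 0.4251 mA.

I ≈ 0.425 mA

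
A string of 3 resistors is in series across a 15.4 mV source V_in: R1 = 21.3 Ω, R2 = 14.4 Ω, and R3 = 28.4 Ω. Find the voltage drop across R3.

V ≈ 6.82 mV

Series total: ΣR = 21.3 + 14.4 + 28.4 = 64.10 Ω.
By the voltage-divider rule, V = 15.4 × 28.40/64.10 = 6.823 mV.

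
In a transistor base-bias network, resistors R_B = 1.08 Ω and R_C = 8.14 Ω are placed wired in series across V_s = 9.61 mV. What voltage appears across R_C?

ΣR = 1.08 + 8.14 = 9.220 Ω.
V = V_s · R/ΣR = 9.61 × 0.8829 = 8.484 mV.

V ≈ 8.48 mV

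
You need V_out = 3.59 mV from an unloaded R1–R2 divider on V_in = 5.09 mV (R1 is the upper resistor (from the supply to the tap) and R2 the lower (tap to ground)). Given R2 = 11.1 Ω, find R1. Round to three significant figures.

Required fraction k = V_out/V_in = 0.7053.
R1 = R2·(1/k − 1) = 11.1 × 0.4178 = 4.638 Ω.

R1 ≈ 4.64 Ω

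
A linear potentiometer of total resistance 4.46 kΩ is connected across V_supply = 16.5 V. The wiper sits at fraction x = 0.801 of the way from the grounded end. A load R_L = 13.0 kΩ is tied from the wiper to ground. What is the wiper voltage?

V_out ≈ 12.5 V

The pot divides into 0.8875 kΩ above the wiper and 3.572 kΩ below.
Lower segment in parallel with the load: 3.572 ‖ 13.0 = 2.802 kΩ.
Loaded-divider output: V_out = 16.5 × 0.7595 = 12.53 V.
(Unloaded: V_out = x·V_supply = 13.2 V.)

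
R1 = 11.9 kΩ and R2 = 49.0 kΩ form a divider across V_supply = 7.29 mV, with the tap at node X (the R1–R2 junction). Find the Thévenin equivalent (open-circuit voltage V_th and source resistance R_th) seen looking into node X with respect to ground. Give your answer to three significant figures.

With X open, the divider is unloaded: V_th = 7.29 × 49.0/60.90 = 5.866 mV.
With V_supply suppressed (replaced by a short), R_th = R1 ‖ R2 = (11.90 × 49.0)/(11.90 + 49.0) = 9.575 kΩ.

V_th ≈ 5.87 mV, R_th ≈ 9.57 kΩ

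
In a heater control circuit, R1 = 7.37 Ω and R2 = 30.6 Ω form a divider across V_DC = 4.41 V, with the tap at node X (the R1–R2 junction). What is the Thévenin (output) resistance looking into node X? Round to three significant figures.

Zeroing V_DC shorts the top of R1 to ground, so R_th = R1 ‖ R2 = 5.939 Ω.

R_th ≈ 5.94 Ω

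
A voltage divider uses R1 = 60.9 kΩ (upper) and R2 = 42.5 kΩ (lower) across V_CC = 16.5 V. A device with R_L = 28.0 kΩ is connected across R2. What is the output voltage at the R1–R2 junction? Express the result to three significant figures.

First combine the lower leg with the load: R2 ‖ R_L = 16.88 kΩ.
Now apply the divider: V_out = 16.5 × 0.2170 = 3.581 V.

V_out ≈ 3.58 V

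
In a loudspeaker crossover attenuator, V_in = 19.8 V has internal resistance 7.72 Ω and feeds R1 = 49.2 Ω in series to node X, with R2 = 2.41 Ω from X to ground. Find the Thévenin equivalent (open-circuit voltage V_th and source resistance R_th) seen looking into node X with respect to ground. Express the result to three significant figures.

V_th ≈ 0.804 V, R_th ≈ 2.31 Ω

R1' = 7.72 + 49.2 = 56.92 Ω (source resistance + R1).
V_th is the unloaded tap voltage: V_in · R2/(R1'+R2) = 19.8 × 0.04062 = 0.8043 V.
Looking into X with the source shorted: R_th = R1'·R2/(R1'+R2) = 56.92 × 2.41/59.33 = 2.312 Ω.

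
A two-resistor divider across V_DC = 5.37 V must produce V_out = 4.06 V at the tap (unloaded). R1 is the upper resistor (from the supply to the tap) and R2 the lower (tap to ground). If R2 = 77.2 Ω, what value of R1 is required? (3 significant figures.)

V_out/V_DC = R2/(R1+R2) = 0.7561.
R1 = R2·(1/k − 1) = 77.2 × 0.3227 = 24.91 Ω.

R1 ≈ 24.9 Ω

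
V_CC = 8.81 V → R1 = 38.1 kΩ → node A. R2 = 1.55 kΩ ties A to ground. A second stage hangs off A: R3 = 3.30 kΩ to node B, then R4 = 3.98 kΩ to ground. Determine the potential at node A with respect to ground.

V_A ≈ 0.286 V

Looking into the second stage from A: R3 + R4 = 7.280 kΩ appears in parallel with R2.
Effective lower resistance at A: R2 ‖ 7.280 = 1.278 kΩ.
First divider: V_A = V_CC · 1.278/(38.1 + 1.278) = 0.2859 V.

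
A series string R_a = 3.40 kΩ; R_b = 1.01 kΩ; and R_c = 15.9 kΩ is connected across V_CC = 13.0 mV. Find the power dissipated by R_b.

The common current is I = 13.0/20.31 = 0.6401 µA.
V(R_b) = I·R = 0.6465 mV; P = V·I = 0.6465 × 0.6401 = 0.4138 nW.

P ≈ 0.414 nW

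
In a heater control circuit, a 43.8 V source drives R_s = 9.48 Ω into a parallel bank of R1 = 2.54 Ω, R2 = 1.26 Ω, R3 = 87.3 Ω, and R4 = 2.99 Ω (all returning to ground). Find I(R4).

I ≈ 0.943 A

Equivalent of the parallel group: R_p = 0.6522 Ω.
Node voltage V_A = V_in · R_p/(R_s + R_p) = 43.8 × 0.06437 = 2.819 V.
Branch current I = V_A/R4 = 2.819/2.99 = 0.9429 A.
(Equivalently: I_total = 4.323 A, then current-divider fraction G_k/ΣG = 0.2181.)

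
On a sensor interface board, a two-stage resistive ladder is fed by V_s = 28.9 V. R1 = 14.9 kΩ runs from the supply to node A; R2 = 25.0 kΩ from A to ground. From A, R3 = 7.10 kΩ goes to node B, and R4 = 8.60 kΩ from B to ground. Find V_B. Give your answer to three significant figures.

The second stage (R3 + R4 = 15.70 kΩ) loads node A in parallel with R2.
R2 ‖ (R3+R4) = 9.644 kΩ.
V_A = 28.9 × 9.644/(14.9 + 9.644) = 11.36 V.
Stage 2 is unloaded, so V_B = V_A · R4/(R3+R4) = 11.36 × 8.60/15.70 = 6.220 V.

V_B ≈ 6.22 V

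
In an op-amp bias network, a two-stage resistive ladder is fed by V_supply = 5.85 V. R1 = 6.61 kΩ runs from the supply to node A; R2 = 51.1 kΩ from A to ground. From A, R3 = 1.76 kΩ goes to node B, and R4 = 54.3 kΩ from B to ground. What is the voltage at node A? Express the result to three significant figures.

The second stage (R3 + R4 = 56.06 kΩ) loads node A in parallel with R2.
Effective lower resistance at A: R2 ‖ 56.06 = 26.73 kΩ.
V_A = 5.85 × 26.73/(6.61 + 26.73) = 4.690 V.

V_A ≈ 4.69 V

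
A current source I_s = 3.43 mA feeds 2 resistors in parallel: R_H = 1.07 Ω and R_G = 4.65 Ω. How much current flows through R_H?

With just two branches, the current splits inversely with resistance.
So I = 3.43 × 4.65/5.720 = 2.788 mA.

I ≈ 2.79 mA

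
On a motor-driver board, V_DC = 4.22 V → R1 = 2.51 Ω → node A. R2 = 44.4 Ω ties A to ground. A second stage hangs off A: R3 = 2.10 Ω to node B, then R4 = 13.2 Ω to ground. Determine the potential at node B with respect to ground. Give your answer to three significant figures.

Looking into the second stage from A: R3 + R4 = 15.30 Ω appears in parallel with R2.
Effective lower resistance at A: R2 ‖ 15.30 = 11.38 Ω.
V_A = 4.22 × 11.38/(2.51 + 11.38) = 3.457 V.
V_B = V_A × 0.8627 = 2.983 V.

V_B ≈ 2.98 V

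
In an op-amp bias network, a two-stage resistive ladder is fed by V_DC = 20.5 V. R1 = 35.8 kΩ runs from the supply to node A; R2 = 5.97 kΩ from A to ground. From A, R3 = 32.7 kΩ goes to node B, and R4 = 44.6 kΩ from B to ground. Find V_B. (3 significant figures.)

V_B ≈ 1.59 V

The second stage (R3 + R4 = 77.30 kΩ) loads node A in parallel with R2.
Effective lower resistance at A: R2 ‖ 77.30 = 5.542 kΩ.
First divider: V_A = V_DC · 5.542/(35.8 + 5.542) = 2.748 V.
V_B = V_A × 0.5770 = 1.586 V.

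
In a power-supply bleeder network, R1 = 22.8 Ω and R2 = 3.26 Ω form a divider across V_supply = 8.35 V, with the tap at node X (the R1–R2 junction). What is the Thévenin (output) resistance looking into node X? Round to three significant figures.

R_th ≈ 2.85 Ω

With V_supply suppressed (replaced by a short), R_th = R1 ‖ R2 = (22.80 × 3.26)/(22.80 + 3.26) = 2.852 Ω.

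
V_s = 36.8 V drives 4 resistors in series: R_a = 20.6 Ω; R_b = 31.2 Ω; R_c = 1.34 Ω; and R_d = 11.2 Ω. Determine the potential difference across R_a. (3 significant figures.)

Total series resistance ΣR = 20.6 + 31.2 + 1.34 + 11.2 = 64.34 Ω.
By the voltage-divider rule, V = 36.8 × 20.60/64.34 = 11.78 V.

V ≈ 11.8 V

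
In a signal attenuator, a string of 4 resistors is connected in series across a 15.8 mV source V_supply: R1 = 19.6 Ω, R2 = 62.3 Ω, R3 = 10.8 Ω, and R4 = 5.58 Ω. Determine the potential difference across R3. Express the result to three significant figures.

V ≈ 1.74 mV

Total series resistance ΣR = 19.6 + 62.3 + 10.8 + 5.58 = 98.28 Ω.
Voltage divider: V = V_supply · (10.80 / 98.28) = 15.8 × 0.1099 = 1.736 mV.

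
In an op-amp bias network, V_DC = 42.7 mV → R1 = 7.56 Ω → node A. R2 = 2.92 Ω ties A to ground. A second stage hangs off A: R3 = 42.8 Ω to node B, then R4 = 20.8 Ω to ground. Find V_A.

Looking into the second stage from A: R3 + R4 = 63.60 Ω appears in parallel with R2.
Effective lower resistance at A: R2 ‖ 63.60 = 2.792 Ω.
So V_A = 42.7 × 0.2697 = 11.52 mV.

V_A ≈ 11.5 mV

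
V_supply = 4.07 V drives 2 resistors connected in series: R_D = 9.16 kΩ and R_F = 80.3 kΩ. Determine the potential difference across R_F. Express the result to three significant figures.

Total series resistance ΣR = 9.16 + 80.3 = 89.46 kΩ.
V = V_supply · R/ΣR = 4.07 × 0.8976 = 3.653 V.

V ≈ 3.65 V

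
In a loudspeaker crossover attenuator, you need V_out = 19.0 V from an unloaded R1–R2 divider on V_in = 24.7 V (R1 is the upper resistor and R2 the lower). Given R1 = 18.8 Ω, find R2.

V_out/V_in = R2/(R1+R2) = 0.7692.
Rearranging, R2 = R1·k/(1−k) = 18.8 × 3.333 = 62.67 Ω.

R2 ≈ 62.7 Ω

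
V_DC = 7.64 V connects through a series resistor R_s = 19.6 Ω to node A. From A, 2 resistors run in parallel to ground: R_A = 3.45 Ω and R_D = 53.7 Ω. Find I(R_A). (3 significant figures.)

Parallel bank: R_p = 1/(1/3.45 + 1/53.7) = 3.242 Ω.
V_A by voltage divider: V_A = 7.64 × 3.242/(19.6 + 3.242) = 1.084 V.
I(R_A) = V_A / R_A = 1.084/3.45 = 0.3143 A.

I ≈ 0.314 A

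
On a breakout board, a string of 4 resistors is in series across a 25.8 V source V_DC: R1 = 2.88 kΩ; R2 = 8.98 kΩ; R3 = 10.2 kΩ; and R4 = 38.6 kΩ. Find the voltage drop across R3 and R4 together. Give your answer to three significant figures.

V ≈ 20.8 V

Total series resistance ΣR = 2.88 + 8.98 + 10.2 + 38.6 = 60.66 kΩ.
R_{R3..R4} = 10.2 + 38.6 = 48.80 kΩ.
By the voltage-divider rule, V = 25.8 × 48.80/60.66 = 20.76 V.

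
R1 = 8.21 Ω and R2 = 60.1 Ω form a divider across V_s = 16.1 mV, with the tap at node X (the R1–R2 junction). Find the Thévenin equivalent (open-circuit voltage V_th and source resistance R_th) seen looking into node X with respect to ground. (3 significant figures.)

With X open, the divider is unloaded: V_th = 16.1 × 60.1/68.31 = 14.16 mV.
Zeroing V_s shorts the top of R1 to ground, so R_th = R1 ‖ R2 = 7.223 Ω.

V_th ≈ 14.2 mV, R_th ≈ 7.22 Ω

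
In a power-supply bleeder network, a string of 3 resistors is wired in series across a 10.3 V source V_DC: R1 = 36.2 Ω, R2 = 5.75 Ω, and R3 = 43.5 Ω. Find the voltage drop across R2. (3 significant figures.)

V ≈ 0.693 V

Total series resistance ΣR = 36.2 + 5.75 + 43.5 = 85.45 Ω.
Voltage divider: V = V_DC · (5.750 / 85.45) = 10.3 × 0.06729 = 0.6931 V.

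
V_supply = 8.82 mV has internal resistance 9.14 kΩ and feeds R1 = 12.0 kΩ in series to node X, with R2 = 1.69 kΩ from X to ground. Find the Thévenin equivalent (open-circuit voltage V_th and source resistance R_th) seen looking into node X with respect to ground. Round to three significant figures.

V_th ≈ 0.653 mV, R_th ≈ 1.56 kΩ

R1' = 9.14 + 12.0 = 21.14 kΩ (source resistance + R1).
V_th is the unloaded tap voltage: V_supply · R2/(R1'+R2) = 8.82 × 0.07403 = 0.6529 mV.
Zeroing V_supply shorts the top of R1' to ground, so R_th = R1' ‖ R2 = 1.565 kΩ.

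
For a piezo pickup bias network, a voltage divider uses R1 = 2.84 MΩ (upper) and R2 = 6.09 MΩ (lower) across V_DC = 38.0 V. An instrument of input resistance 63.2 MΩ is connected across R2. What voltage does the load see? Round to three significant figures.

V_out ≈ 25.1 V

R2 ‖ R_L = (6.09 × 63.2)/(6.09 + 63.2) = 5.555 MΩ.
Now apply the divider: V_out = 38.0 × 0.6617 = 25.14 V.
(Unloaded it would be 25.9 V; the load pulls it down.)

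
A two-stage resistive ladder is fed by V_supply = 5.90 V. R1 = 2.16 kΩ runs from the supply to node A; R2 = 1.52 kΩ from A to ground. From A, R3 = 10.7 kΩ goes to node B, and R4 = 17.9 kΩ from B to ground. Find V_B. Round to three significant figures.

Looking into the second stage from A: R3 + R4 = 28.60 kΩ appears in parallel with R2.
Effective lower resistance at A: R2 ‖ 28.60 = 1.443 kΩ.
So V_A = 5.90 × 0.4005 = 2.363 V.
Then the unloaded second divider: V_B = V_A × R4/(R3+R4) = 2.363 × 0.6259 = 1.479 V.

V_B ≈ 1.48 V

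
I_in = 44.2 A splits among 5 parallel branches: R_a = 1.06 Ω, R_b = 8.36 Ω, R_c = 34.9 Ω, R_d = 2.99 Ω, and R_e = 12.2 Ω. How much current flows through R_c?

I ≈ 0.840 A

ΣG = 1/1.06 + 1/8.36 + 1/34.9 + 1/2.99 + 1/12.2 = 1.508.
R_c takes the fraction G_k/ΣG = 0.02865/1.508 = 0.01900, so I = 44.2 × 0.01900 = 0.8398 A.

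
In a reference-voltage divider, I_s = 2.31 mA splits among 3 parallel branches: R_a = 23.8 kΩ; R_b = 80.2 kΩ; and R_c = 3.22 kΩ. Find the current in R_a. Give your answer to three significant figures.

I ≈ 0.266 mA

Conductances: ΣG = 1/23.8 + 1/80.2 + 1/3.22 = 0.3650 (1/kΩ).
R_a takes the fraction G_k/ΣG = 0.04202/0.3650 = 0.1151, so I = 2.31 × 0.1151 = 0.2659 mA.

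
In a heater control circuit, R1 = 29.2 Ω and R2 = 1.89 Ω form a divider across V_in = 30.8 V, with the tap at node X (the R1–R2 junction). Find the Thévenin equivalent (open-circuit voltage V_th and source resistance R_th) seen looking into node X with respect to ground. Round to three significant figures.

V_th ≈ 1.87 V, R_th ≈ 1.78 Ω

Open-circuit (no load on X): V_th = V_in · R2/(R1 + R2) = 30.8 × 1.89/(29.20 + 1.89) = 1.872 V.
With V_in suppressed (replaced by a short), R_th = R1 ‖ R2 = (29.20 × 1.89)/(29.20 + 1.89) = 1.775 Ω.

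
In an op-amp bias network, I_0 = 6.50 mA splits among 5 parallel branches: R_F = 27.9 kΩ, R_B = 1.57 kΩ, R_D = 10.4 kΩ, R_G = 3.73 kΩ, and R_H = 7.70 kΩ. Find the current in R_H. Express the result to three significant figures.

I ≈ 0.723 mA

Total conductance ΣG = 1/27.9 + 1/1.57 + 1/10.4 + 1/3.73 + 1/7.70 = 1.167 (units of 1/kΩ).
By the current-divider rule, I = I_0 · G_k/ΣG = 6.50 × 0.1113 = 0.7234 mA.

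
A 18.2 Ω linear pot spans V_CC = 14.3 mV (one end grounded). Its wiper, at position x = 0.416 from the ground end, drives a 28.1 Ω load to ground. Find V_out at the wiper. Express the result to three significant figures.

Split the track: R_lower = x·R_p = 7.571 Ω, R_upper = (1−x)·R_p = 10.63 Ω.
R_L loads the lower segment: effective lower R = 5.964 Ω.
V_out = 14.3 × 5.964/(10.63 + 5.964) = 5.140 mV.
(Unloaded: V_out = x·V_CC = 5.95 mV.)

V_out ≈ 5.14 mV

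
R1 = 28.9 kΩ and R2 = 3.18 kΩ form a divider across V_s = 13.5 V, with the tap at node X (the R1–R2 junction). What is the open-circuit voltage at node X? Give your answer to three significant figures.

V_th ≈ 1.34 V

With X open, the divider is unloaded: V_th = 13.5 × 3.18/32.08 = 1.338 V.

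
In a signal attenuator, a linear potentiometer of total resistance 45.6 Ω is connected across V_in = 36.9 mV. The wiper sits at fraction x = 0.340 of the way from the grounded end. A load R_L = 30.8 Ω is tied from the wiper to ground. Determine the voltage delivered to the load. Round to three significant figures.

V_out ≈ 9.42 mV

The pot divides into 30.10 Ω above the wiper and 15.50 Ω below.
(x·R_p) ‖ R_L = 10.31 Ω.
V_out = 36.9 × 10.31/(30.10 + 10.31) = 9.417 mV.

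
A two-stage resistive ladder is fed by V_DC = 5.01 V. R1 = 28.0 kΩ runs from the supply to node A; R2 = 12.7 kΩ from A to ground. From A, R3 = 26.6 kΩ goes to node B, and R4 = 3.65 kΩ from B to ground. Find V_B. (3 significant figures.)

Node A sees R2 in parallel with the series input of stage 2, R3 + R4 = 30.25 kΩ.
R2 ‖ (R3+R4) = 8.945 kΩ.
First divider: V_A = V_DC · 8.945/(28.0 + 8.945) = 1.213 V.
V_B = V_A × 0.1207 = 0.1464 V.

V_B ≈ 0.146 V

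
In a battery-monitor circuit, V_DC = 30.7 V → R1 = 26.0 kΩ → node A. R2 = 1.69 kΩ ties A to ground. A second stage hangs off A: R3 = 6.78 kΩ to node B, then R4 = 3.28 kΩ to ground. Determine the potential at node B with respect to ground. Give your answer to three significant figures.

V_B ≈ 0.528 V

Looking into the second stage from A: R3 + R4 = 10.06 kΩ appears in parallel with R2.
Effective lower resistance at A: R2 ‖ 10.06 = 1.447 kΩ.
So V_A = 30.7 × 0.05272 = 1.618 V.
V_B = V_A × 0.3260 = 0.5277 V.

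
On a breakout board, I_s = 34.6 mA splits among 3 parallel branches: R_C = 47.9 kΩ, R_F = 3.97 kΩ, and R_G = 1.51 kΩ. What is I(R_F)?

I ≈ 9.32 mA

Conductances: ΣG = 1/47.9 + 1/3.97 + 1/1.51 = 0.9350 (1/kΩ).
Current divider: I(R_F) = I_s · G_k/ΣG = 34.6 × (0.2519/0.9350) = 34.6 × 0.2694 = 9.321 mA.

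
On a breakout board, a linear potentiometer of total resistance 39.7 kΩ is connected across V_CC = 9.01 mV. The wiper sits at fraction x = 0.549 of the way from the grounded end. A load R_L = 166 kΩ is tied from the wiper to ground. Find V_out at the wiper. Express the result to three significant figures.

V_out ≈ 4.67 mV

Lower segment x·R_p = 21.80 kΩ; upper segment (1−x)·R_p = 17.90 kΩ.
Lower segment in parallel with the load: 21.80 ‖ 166 = 19.27 kΩ.
Loaded-divider output: V_out = 9.01 × 0.5183 = 4.670 mV.
(Unloaded: V_out = x·V_CC = 4.95 mV.)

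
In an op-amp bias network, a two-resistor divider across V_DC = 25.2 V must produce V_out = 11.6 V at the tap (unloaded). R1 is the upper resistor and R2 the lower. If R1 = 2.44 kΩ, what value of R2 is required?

The divider ratio is R2/(R1+R2) = 11.6/25.2 = 0.4603.
R2 = R1 · 0.4603/(1 − 0.4603) = 2.081 kΩ.

R2 ≈ 2.08 kΩ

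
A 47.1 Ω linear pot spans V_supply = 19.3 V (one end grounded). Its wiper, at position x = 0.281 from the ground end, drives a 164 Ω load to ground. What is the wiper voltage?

Lower segment x·R_p = 13.24 Ω; upper segment (1−x)·R_p = 33.86 Ω.
R_L loads the lower segment: effective lower R = 12.25 Ω.
Then V_out = V_supply · 12.25/(33.86 + 12.25) = 5.126 V.

V_out ≈ 5.13 V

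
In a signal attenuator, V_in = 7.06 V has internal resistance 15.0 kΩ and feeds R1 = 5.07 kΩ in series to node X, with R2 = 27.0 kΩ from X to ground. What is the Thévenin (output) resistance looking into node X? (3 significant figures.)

R_th ≈ 11.5 kΩ

R1' = 15.0 + 5.07 = 20.07 kΩ (source resistance + R1).
Zeroing V_in shorts the top of R1' to ground, so R_th = R1' ‖ R2 = 11.51 kΩ.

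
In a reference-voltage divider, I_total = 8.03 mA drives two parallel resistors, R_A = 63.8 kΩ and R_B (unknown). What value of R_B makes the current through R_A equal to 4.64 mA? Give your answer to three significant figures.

The fraction through R_A equals R_B/(R_A+R_B).
With f = 0.5778, R_B = R_A · f/(1−f) = 63.8 × 1.369 = 87.33 kΩ.

R_B ≈ 87.3 kΩ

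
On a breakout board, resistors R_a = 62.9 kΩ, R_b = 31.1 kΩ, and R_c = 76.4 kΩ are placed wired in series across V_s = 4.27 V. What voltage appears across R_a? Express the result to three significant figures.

Total series resistance ΣR = 62.9 + 31.1 + 76.4 = 170.4 kΩ.
V = V_s · R/ΣR = 4.27 × 0.3691 = 1.576 V.

V ≈ 1.58 V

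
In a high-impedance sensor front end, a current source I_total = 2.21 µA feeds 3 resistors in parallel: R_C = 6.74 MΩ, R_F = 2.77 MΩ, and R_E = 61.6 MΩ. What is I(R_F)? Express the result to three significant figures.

Total conductance ΣG = 1/6.74 + 1/2.77 + 1/61.6 = 0.5256 (units of 1/MΩ).
Current divider: I(R_F) = I_total · G_k/ΣG = 2.21 × (0.3610/0.5256) = 2.21 × 0.6868 = 1.518 µA.

I ≈ 1.52 µA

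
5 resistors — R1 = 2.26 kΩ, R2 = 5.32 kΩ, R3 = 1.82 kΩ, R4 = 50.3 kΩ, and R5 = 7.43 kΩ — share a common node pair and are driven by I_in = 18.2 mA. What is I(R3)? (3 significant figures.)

ΣG = 1/2.26 + 1/5.32 + 1/1.82 + 1/50.3 + 1/7.43 = 1.334.
R3 takes the fraction G_k/ΣG = 0.5495/1.334 = 0.4118, so I = 18.2 × 0.4118 = 7.494 mA.

I ≈ 7.49 mA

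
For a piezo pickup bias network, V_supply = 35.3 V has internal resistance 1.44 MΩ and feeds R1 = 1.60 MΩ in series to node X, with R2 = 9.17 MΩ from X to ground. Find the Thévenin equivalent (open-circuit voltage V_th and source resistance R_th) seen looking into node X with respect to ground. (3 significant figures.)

R1' = 1.44 + 1.60 = 3.040 MΩ (source resistance + R1).
Open-circuit (no load on X): V_th = V_supply · R2/(R1' + R2) = 35.3 × 9.17/(3.040 + 9.17) = 26.51 V.
With V_supply suppressed (replaced by a short), R_th = R1' ‖ R2 = (3.040 × 9.17)/(3.040 + 9.17) = 2.283 MΩ.

V_th ≈ 26.5 V, R_th ≈ 2.28 MΩ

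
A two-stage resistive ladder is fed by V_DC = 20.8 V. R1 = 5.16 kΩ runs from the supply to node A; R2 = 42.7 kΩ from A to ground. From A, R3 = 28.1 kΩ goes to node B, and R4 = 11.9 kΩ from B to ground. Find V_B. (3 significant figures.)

V_B ≈ 4.95 V

Node A sees R2 in parallel with the series input of stage 2, R3 + R4 = 40.00 kΩ.
Effective lower resistance at A: R2 ‖ 40.00 = 20.65 kΩ.
So V_A = 20.8 × 0.8001 = 16.64 V.
Stage 2 is unloaded, so V_B = V_A · R4/(R3+R4) = 16.64 × 11.9/40.00 = 4.951 V.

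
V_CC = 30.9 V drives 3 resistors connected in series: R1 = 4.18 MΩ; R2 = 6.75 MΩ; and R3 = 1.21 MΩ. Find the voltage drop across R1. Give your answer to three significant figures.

V ≈ 10.6 V

ΣR = 4.18 + 6.75 + 1.21 = 12.14 MΩ.
By the voltage-divider rule, V = 30.9 × 4.180/12.14 = 10.64 V.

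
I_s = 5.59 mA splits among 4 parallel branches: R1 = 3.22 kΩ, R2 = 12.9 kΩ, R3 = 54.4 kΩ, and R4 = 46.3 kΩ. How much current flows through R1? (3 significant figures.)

Conductances: ΣG = 1/3.22 + 1/12.9 + 1/54.4 + 1/46.3 = 0.4281 (1/kΩ).
R1 takes the fraction G_k/ΣG = 0.3106/0.4281 = 0.7255, so I = 5.59 × 0.7255 = 4.056 mA.

I ≈ 4.06 mA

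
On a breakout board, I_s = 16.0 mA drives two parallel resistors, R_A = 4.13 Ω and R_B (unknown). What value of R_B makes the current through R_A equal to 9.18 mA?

The fraction through R_A equals R_B/(R_A+R_B).
9.18/16.0 = R_B/(R_A + R_B) → R_B = R_A · (0.5737)/(1 − 0.5737) = 4.13 × 1.346 = 5.559 Ω.

R_B ≈ 5.56 Ω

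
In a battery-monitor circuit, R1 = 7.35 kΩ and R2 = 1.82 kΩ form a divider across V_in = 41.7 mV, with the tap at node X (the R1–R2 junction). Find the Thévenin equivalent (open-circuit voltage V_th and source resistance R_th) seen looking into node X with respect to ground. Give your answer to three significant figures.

V_th ≈ 8.28 mV, R_th ≈ 1.46 kΩ

With X open, the divider is unloaded: V_th = 41.7 × 1.82/9.170 = 8.276 mV.
Zeroing V_in shorts the top of R1 to ground, so R_th = R1 ‖ R2 = 1.459 kΩ.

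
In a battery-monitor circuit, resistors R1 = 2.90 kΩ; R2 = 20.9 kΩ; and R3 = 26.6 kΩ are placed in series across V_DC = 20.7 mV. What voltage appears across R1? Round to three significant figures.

ΣR = 2.90 + 20.9 + 26.6 = 50.40 kΩ.
Voltage divider: V = V_DC · (2.900 / 50.40) = 20.7 × 0.05754 = 1.191 mV.

V ≈ 1.19 mV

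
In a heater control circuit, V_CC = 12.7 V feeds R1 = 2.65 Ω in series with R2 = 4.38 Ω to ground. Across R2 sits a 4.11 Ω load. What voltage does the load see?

R2 ‖ R_L = (4.38 × 4.11)/(4.38 + 4.11) = 2.120 Ω.
Voltage divider with the loaded lower leg: V_out = 12.7 × 2.120/(2.65 + 2.120) = 12.7 × 0.4445 = 5.645 V.
(Unloaded it would be 7.91 V; the load pulls it down.)

V_out ≈ 5.64 V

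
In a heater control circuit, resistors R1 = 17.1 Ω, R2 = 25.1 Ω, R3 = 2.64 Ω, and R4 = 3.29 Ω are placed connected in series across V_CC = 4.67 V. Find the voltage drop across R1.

Total series resistance ΣR = 17.1 + 25.1 + 2.64 + 3.29 = 48.13 Ω.
Voltage divider: V = V_CC · (17.10 / 48.13) = 4.67 × 0.3553 = 1.659 V.

V ≈ 1.66 V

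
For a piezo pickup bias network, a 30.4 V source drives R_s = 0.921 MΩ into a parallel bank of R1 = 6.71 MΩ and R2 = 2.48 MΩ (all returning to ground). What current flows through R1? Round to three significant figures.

I ≈ 3.00 µA

Parallel bank: R_p = 1/(1/6.71 + 1/2.48) = 1.811 MΩ.
V_A = 30.4 × 1.811/2.732 = 20.15 V.
Branch current I = V_A/R1 = 20.15/6.71 = 3.003 µA.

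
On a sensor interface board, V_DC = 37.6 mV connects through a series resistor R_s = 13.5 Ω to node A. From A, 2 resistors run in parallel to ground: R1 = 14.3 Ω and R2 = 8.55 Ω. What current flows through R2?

Equivalent of the parallel group: R_p = 5.351 Ω.
V_A = 37.6 × 5.351/18.85 = 10.67 mV.
I(R2) = V_A / R2 = 10.67/8.55 = 1.248 mA.

I ≈ 1.25 mA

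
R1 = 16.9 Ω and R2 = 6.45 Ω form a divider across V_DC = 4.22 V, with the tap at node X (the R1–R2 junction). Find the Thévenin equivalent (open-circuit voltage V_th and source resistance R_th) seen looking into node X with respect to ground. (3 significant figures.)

Open-circuit (no load on X): V_th = V_DC · R2/(R1 + R2) = 4.22 × 6.45/(16.90 + 6.45) = 1.166 V.
With V_DC suppressed (replaced by a short), R_th = R1 ‖ R2 = (16.90 × 6.45)/(16.90 + 6.45) = 4.668 Ω.

V_th ≈ 1.17 V, R_th ≈ 4.67 Ω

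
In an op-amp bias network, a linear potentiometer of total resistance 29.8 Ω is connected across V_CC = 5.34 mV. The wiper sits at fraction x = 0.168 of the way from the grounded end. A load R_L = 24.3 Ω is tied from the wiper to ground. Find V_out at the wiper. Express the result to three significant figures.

V_out ≈ 0.766 mV

Lower segment x·R_p = 5.006 Ω; upper segment (1−x)·R_p = 24.79 Ω.
Lower segment in parallel with the load: 5.006 ‖ 24.3 = 4.151 Ω.
Loaded-divider output: V_out = 5.34 × 0.1434 = 0.7658 mV.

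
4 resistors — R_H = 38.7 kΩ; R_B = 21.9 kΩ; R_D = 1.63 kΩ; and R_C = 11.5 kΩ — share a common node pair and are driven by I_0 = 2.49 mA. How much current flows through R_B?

Total conductance ΣG = 1/38.7 + 1/21.9 + 1/1.63 + 1/11.5 = 0.7720 (units of 1/kΩ).
By the current-divider rule, I = I_0 · G_k/ΣG = 2.49 × 0.05915 = 0.1473 mA.

I ≈ 0.147 mA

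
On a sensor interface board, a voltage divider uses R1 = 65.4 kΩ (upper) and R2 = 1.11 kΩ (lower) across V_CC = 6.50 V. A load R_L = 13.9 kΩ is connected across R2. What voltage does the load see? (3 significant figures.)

R2 ‖ R_L = (1.11 × 13.9)/(1.11 + 13.9) = 1.028 kΩ.
Now apply the divider: V_out = 6.50 × 0.01547 = 0.1006 V.
(Unloaded it would be 0.108 V; the load pulls it down.)

V_out ≈ 0.101 V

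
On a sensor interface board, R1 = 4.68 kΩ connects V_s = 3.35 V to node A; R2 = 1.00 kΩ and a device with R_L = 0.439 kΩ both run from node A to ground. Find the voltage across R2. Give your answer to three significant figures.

V_out ≈ 0.205 V

The load sits in parallel with R2, giving an effective lower resistance R2' = R2·R_L/(R2+R_L) = 0.3051 kΩ.
Now apply the divider: V_out = 3.35 × 0.06120 = 0.2050 V.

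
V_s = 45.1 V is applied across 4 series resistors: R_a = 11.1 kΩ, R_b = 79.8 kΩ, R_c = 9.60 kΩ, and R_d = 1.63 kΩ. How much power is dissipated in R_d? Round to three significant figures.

P ≈ 0.318 mW

Series current I = V_s/ΣR = 45.1/102.1 = 0.4416 mA.
P(R_d) = I²·R_d = (0.4416)² × 1.63 = 0.3179 mW.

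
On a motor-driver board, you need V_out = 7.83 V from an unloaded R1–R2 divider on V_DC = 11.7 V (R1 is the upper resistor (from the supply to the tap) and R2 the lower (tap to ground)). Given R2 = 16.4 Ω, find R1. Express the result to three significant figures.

Required fraction k = V_out/V_DC = 0.6692.
Rearranging, R1 = R2·(1−k)/k = 16.4 × 0.4943 = 8.106 Ω.

R1 ≈ 8.11 Ω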